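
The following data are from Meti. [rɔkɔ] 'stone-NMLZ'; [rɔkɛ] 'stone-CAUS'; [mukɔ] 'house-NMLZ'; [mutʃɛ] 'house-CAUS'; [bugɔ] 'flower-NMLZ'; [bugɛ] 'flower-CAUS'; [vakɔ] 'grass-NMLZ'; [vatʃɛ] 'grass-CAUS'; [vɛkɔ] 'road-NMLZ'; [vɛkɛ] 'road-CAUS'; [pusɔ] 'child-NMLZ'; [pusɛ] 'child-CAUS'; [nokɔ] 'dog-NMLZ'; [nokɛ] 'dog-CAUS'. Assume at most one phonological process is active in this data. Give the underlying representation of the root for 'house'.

/mutʃ/

In [mukɔ] and [mutʃɛ] the final segment of 'house' alternates: [k] ~ [tʃ].
But 'stone' keeps [k] in both environments ([rɔkɔ], [rɔkɛ]), so there is no rule changing /k/ to [tʃ] before the CAUS suffix.
The alternation reflects depalatalization: palato-alveolar /tʃ/ becomes [k] when no front vowel follows. /tʃ/ is underlying.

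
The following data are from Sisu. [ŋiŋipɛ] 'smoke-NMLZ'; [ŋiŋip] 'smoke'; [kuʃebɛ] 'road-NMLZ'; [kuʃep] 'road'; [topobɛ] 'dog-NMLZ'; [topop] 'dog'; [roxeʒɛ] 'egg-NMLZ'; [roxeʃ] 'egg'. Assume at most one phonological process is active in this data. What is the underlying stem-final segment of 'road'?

/b/

'road' shows [b] ~ [p] at the end of the stem ([kuʃebɛ] vs [kuʃep]).
Compare 'smoke', with invariant [p] in [ŋiŋipɛ] and [ŋiŋip]: an analysis with underlying /p/ and a rule producing [b] before the NMLZ suffix would wrongly predict alternation here too.
The alternation reflects word-final obstruent devoicing: voiced obstruents become voiceless word-finally. /b/ is underlying.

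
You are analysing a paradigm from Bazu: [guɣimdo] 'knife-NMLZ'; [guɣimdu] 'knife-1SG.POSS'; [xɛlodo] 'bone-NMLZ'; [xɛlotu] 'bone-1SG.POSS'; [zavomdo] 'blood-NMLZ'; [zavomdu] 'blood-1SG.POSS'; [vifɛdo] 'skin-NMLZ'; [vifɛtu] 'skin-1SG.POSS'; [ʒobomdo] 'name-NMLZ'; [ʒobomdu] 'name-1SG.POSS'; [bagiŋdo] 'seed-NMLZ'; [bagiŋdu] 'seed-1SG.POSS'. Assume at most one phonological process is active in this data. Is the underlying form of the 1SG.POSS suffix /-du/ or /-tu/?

The 1SG.POSS morpheme has two allomorphs, [-du] and [-tu].
By contrast the NMLZ suffix keeps its initial [d] throughout — that segment must be underlying.
The 1SG.POSS suffix is therefore /-tu/ underlyingly, with post-nasal voicing: voiceless stops become voiced after a nasal.

/-tu/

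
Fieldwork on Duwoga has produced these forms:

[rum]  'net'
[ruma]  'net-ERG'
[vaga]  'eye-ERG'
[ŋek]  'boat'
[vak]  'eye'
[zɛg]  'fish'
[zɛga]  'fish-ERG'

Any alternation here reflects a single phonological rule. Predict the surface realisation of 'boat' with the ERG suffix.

[ŋega]

In [vaga] and [vak] the final segment of 'eye' alternates: [g] ~ [k].
The stem 'fish' ([zɛga], [zɛg]) shows [g] unchanged in both environments, so [g] cannot be basic with [k] derived in isolation.
So /k/ is underlying, and a rule of intervocalic voicing — voiceless stops become voiced between vowels — gives [g].
The one attested form of 'boat', [ŋek], shows underlying /ŋek/. Applying the same rule between vowels gives [ŋega].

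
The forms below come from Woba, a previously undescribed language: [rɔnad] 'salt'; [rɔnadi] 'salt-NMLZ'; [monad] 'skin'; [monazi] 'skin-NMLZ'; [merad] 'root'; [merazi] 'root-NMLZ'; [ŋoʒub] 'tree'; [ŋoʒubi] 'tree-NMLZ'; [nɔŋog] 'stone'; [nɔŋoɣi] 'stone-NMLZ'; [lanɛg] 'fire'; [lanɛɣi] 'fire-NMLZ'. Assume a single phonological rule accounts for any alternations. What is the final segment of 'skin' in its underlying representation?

/z/

The root 'skin' surfaces as [monad] and [monazi], with a stem-final [d] ~ [z] alternation.
If /d/ were underlying and a rule turned it into [z] before the NMLZ suffix, 'salt' would also alternate; but it has [d] in both [rɔnad] and [rɔnadi].
The alternation reflects word-final hardening: voiced fricatives become stops word-finally. /z/ is underlying.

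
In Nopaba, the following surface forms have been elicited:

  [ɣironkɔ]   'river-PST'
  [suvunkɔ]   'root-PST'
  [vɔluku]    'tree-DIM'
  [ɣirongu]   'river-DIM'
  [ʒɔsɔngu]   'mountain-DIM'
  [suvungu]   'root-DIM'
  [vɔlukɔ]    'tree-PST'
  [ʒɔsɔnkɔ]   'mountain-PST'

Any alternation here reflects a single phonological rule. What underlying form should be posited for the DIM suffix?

/-gu/

The DIM morpheme has two allomorphs, [-gu] and [-ku].
By contrast the PST suffix keeps its initial [k] throughout — that segment must be underlying.
The DIM suffix is therefore /-gu/ underlyingly, with post-vocalic devoicing: voiced stops become voiceless after a vowel.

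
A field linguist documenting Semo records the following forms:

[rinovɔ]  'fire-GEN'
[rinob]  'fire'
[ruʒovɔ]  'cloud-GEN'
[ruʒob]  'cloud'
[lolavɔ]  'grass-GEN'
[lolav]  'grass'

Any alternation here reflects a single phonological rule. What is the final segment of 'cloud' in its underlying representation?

/b/

The root 'cloud' surfaces as [ruʒovɔ] and [ruʒob], with a stem-final [v] ~ [b] alternation.
But 'grass' keeps [v] in both environments ([lolavɔ], [lolav]), so there is no rule changing /v/ to [b] in isolation.
The alternation reflects intervocalic spirantization: voiced stops become fricatives between vowels. /b/ is underlying.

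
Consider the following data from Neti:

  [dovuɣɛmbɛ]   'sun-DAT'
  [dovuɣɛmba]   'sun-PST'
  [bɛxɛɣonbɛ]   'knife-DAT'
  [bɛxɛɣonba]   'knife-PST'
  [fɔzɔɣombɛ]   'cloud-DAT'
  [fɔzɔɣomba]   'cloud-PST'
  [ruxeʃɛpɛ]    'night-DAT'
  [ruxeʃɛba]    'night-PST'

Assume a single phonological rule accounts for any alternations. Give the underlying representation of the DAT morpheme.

The DAT morpheme has two allomorphs, [-bɛ] and [-pɛ].
By contrast the PST suffix keeps its initial [b] throughout — that segment must be underlying.
The DAT suffix is therefore /-pɛ/ underlyingly, with post-nasal voicing: voiceless stops become voiced after a nasal.

/-pɛ/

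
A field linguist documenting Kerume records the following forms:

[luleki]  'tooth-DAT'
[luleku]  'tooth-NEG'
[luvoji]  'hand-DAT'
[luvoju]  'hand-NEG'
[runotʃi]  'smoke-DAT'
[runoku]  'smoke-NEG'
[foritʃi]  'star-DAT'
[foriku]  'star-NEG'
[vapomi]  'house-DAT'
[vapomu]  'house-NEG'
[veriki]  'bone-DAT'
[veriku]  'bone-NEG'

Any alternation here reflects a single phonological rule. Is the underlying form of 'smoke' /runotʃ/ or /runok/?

In [runotʃi] and [runoku] the final segment of 'smoke' alternates: [tʃ] ~ [k].
The stem 'bone' ([veriki], [veriku]) shows [k] unchanged in both environments, so [k] cannot be basic with [tʃ] derived before the DAT suffix.
The underlying segment must be /tʃ/; palato-alveolar /tʃ/ becomes [k] when no front vowel follows, yielding [k] there.

/runotʃ/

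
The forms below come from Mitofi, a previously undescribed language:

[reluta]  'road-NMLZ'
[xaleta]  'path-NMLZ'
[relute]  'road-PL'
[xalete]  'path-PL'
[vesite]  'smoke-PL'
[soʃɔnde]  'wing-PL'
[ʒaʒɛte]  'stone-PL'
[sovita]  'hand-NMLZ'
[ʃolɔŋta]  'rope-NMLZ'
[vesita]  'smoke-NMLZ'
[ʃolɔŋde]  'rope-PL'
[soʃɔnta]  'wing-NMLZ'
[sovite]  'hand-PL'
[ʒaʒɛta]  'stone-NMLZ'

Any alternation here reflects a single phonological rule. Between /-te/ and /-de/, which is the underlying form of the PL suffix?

The PL suffix surfaces as [-de] and [-te], depending on the final segment of the stem.
By contrast the NMLZ suffix keeps its initial [t] throughout — that segment must be underlying.
So the underlying form is /-de/, and voiced stops become voiceless after a vowel.

/-de/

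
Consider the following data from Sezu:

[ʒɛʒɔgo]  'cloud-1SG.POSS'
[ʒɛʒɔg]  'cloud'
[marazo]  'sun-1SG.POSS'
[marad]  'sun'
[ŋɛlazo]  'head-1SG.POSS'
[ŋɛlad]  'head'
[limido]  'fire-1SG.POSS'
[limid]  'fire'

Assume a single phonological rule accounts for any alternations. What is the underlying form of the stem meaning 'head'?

/ŋɛlaz/

The root 'head' surfaces as [ŋɛlazo] and [ŋɛlad], with a stem-final [z] ~ [d] alternation.
If /d/ were underlying and a rule turned it into [z] before the 1SG.POSS suffix, 'fire' would also alternate; but it has [d] in both [limido] and [limid].
Therefore /z/ is basic and [d] is derived by word-final hardening (voiced fricatives become stops word-finally).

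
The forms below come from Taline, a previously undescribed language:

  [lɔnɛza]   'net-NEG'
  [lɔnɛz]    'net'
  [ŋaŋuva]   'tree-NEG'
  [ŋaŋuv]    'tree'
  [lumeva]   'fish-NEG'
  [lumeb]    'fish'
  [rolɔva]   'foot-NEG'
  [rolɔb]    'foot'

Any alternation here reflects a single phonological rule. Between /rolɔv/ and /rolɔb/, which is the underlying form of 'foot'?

/rolɔb/

The stem for 'foot' ends in [v] in [rolɔva] but [b] in [rolɔb].
If /v/ were underlying and a rule turned it into [b] in isolation, 'tree' would also alternate; but it has [v] in both [ŋaŋuva] and [ŋaŋuv].
Therefore /b/ is basic and [v] is derived by intervocalic spirantization (voiced stops become fricatives between vowels).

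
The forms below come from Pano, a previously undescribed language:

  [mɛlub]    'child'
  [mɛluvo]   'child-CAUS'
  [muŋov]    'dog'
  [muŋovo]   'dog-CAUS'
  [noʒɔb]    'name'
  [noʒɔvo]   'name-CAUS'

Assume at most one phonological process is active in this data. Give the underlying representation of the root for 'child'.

The root 'child' surfaces as [mɛlub] and [mɛluvo], with a stem-final [b] ~ [v] alternation.
If /v/ were underlying and a rule turned it into [b] in isolation, 'dog' would also alternate; but it has [v] in both [muŋov] and [muŋovo].
The alternation reflects intervocalic spirantization: voiced stops become fricatives between vowels. /b/ is underlying.
Hence 'child' is /mɛlub/ underlyingly.

/mɛlub/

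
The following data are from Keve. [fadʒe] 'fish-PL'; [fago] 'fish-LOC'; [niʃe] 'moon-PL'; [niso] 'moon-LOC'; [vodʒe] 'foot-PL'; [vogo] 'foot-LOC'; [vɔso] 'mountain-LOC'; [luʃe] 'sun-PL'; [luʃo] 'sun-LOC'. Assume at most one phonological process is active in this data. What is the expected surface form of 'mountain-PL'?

[vɔʃe]

'moon' shows [ʃ] ~ [s] at the end of the stem ([niʃe] vs [niso]).
But 'sun' keeps [ʃ] in both environments ([luʃe], [luʃo]), so there is no rule changing /ʃ/ to [s] before the LOC suffix.
The alternation reflects palatalization before a front vowel: /g/ and /s/ become palato-alveolar [dʒ] and [ʃ] before a front vowel. /s/ is underlying.
The one attested form of 'mountain', [vɔso], shows underlying /vɔs/. Applying the same rule before a front vowel gives [vɔʃe].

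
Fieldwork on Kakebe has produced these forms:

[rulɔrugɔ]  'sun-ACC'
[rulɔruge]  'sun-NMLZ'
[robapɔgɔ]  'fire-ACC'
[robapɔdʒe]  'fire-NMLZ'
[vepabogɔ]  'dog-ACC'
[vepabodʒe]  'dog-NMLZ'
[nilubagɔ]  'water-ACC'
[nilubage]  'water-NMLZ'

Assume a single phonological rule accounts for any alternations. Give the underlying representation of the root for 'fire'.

'fire' shows [g] ~ [dʒ] at the end of the stem ([robapɔgɔ] vs [robapɔdʒe]).
Compare 'water', with invariant [g] in [nilubagɔ] and [nilubage]: an analysis with underlying /g/ and a rule producing [dʒ] before the NMLZ suffix would wrongly predict alternation here too.
So /dʒ/ is underlying, and a rule of depalatalization — palato-alveolar /dʒ/ becomes [g] when no front vowel follows — gives [g].
So 'fire' = /robapɔdʒ/.

/robapɔdʒ/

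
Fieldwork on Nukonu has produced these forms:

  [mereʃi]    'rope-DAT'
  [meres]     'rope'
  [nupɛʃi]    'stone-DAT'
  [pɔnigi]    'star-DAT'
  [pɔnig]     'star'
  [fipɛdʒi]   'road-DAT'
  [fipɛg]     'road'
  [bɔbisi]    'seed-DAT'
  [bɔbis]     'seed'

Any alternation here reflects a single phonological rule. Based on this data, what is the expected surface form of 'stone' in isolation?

[nupɛs]

The root 'rope' surfaces as [mereʃi] and [meres], with a stem-final [ʃ] ~ [s] alternation.
But 'seed' keeps [s] in both environments ([bɔbisi], [bɔbis]), so there is no rule changing /s/ to [ʃ] before the DAT suffix.
So /ʃ/ is underlying, and a rule of depalatalization — palato-alveolar /dʒ/ and /ʃ/ become [g] and [s] when no front vowel follows — gives [s].
The one attested form of 'stone', [nupɛʃi], shows underlying /nupɛʃ/. Applying the same rule when no front vowel follows gives [nupɛs].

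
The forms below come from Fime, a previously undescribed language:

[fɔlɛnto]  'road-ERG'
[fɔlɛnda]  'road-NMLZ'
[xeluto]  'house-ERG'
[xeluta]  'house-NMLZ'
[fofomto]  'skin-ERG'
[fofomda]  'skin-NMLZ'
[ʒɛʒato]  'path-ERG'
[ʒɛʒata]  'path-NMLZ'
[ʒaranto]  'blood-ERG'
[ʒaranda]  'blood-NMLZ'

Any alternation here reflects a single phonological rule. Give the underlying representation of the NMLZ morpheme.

The NMLZ morpheme has two allomorphs, [-da] and [-ta].
The ERG suffix, which begins with [t], is invariant after every stem; so [t] is not altered by any rule here.
The NMLZ suffix is therefore /-da/ underlyingly, with post-vocalic devoicing: voiced stops become voiceless after a vowel.

/-da/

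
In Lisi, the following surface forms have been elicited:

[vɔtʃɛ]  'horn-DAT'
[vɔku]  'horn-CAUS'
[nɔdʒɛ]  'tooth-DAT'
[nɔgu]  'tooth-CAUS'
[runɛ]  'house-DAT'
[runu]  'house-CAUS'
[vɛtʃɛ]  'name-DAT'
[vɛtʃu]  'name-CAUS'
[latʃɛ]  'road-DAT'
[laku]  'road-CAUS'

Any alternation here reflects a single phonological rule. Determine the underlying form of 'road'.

The stem for 'road' ends in [tʃ] in [latʃɛ] but [k] in [laku].
The stem 'name' ([vɛtʃɛ], [vɛtʃu]) shows [tʃ] unchanged in both environments, so [tʃ] cannot be basic with [k] derived before the CAUS suffix.
Therefore /k/ is basic and [tʃ] is derived by palatalization before a front vowel (/k/ and /g/ become palato-alveolar [tʃ] and [dʒ] before a front vowel).

/lak/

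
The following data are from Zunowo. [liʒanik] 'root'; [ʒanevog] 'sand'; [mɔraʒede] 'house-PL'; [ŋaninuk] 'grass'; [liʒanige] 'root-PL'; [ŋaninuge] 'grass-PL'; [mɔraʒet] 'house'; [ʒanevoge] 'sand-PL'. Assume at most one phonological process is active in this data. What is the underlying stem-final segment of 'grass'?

In [ŋaninuk] and [ŋaninuge] the final segment of 'grass' alternates: [k] ~ [g].
The stem 'sand' ([ʒanevog], [ʒanevoge]) shows [g] unchanged in both environments, so [g] cannot be basic with [k] derived in isolation.
Therefore /k/ is basic and [g] is derived by intervocalic voicing (voiceless stops become voiced between vowels).

/k/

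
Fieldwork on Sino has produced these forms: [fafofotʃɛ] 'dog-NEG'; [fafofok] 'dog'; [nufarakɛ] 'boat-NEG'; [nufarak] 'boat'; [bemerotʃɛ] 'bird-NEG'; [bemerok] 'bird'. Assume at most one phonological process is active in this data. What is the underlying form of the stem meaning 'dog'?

In [fafofotʃɛ] and [fafofok] the final segment of 'dog' alternates: [tʃ] ~ [k].
But 'boat' keeps [k] in both environments ([nufarakɛ], [nufarak]), so there is no rule changing /k/ to [tʃ] before the NEG suffix.
So /tʃ/ is underlying, and a rule of depalatalization — palato-alveolar /tʃ/ becomes [k] when no front vowel follows — gives [k].

/fafofotʃ/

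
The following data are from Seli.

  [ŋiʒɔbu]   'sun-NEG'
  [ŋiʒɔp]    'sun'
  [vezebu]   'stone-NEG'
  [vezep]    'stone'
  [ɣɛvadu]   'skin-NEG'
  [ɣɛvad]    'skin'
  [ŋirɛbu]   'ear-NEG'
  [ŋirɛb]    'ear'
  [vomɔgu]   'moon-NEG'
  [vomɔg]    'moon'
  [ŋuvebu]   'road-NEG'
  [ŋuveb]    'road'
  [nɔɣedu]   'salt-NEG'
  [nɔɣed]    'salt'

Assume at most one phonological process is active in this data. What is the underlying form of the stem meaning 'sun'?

'sun' shows [b] ~ [p] at the end of the stem ([ŋiʒɔbu] vs [ŋiʒɔp]).
If /b/ were underlying and a rule turned it into [p] in isolation, 'road' would also alternate; but it has [b] in both [ŋuvebu] and [ŋuveb].
The underlying segment must be /p/; voiceless stops become voiced between vowels, yielding [b] there.

/ŋiʒɔp/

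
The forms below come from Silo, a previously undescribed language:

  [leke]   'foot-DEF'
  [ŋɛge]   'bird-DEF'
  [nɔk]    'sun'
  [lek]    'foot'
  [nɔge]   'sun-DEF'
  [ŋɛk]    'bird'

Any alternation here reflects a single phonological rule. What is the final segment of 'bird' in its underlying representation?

The root 'bird' surfaces as [ŋɛk] and [ŋɛge], with a stem-final [k] ~ [g] alternation.
The stem 'foot' ([lek], [leke]) shows [k] unchanged in both environments, so [k] cannot be basic with [g] derived before the DEF suffix.
So /g/ is underlying, and a rule of word-final obstruent devoicing — voiced obstruents become voiceless word-finally — gives [k].

/g/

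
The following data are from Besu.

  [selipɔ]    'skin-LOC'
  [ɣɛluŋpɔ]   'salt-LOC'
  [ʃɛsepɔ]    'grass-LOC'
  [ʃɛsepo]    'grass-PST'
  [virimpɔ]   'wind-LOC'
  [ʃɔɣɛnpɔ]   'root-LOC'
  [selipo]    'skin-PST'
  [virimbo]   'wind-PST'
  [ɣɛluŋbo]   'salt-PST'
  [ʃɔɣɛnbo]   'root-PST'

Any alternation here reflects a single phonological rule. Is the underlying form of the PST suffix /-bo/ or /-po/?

/-bo/

The PST morpheme has two allomorphs, [-bo] and [-po].
By contrast the LOC suffix keeps its initial [p] throughout — that segment must be underlying.
So the underlying form is /-bo/, and voiced stops become voiceless after a vowel.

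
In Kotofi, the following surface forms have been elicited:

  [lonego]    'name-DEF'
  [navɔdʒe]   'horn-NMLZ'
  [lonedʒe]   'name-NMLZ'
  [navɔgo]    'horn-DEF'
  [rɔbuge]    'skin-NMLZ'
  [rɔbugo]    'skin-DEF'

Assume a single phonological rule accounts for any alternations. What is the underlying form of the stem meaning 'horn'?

'horn' shows [dʒ] ~ [g] at the end of the stem ([navɔdʒe] vs [navɔgo]).
The stem 'skin' ([rɔbuge], [rɔbugo]) shows [g] unchanged in both environments, so [g] cannot be basic with [dʒ] derived before the NMLZ suffix.
The alternation reflects depalatalization: palato-alveolar /dʒ/ becomes [g] when no front vowel follows. /dʒ/ is underlying.
So 'horn' = /navɔdʒ/.

/navɔdʒ/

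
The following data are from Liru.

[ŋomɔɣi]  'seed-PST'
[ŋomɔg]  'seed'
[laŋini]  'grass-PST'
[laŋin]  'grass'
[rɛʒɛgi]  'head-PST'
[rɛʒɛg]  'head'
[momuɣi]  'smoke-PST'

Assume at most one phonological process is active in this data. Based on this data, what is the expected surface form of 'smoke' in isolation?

[momug]

The stem for 'seed' ends in [ɣ] in [ŋomɔɣi] but [g] in [ŋomɔg].
The stem 'head' ([rɛʒɛgi], [rɛʒɛg]) shows [g] unchanged in both environments, so [g] cannot be basic with [ɣ] derived before the PST suffix.
The underlying segment must be /ɣ/; voiced fricatives become stops word-finally, yielding [g] there.
The one attested form of 'smoke', [momuɣi], shows underlying /momuɣ/. Applying the same rule word-finally gives [momug].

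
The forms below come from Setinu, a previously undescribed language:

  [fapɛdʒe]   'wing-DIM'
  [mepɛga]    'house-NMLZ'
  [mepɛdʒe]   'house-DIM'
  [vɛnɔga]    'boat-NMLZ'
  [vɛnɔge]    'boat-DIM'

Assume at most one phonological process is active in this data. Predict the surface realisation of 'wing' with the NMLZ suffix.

[fapɛga]

'house' shows [g] ~ [dʒ] at the end of the stem ([mepɛga] vs [mepɛdʒe]).
But 'boat' keeps [g] in both environments ([vɛnɔga], [vɛnɔge]), so there is no rule changing /g/ to [dʒ] before the DIM suffix.
The underlying segment must be /dʒ/; palato-alveolar /dʒ/ becomes [g] when no front vowel follows, yielding [g] there.
The one attested form of 'wing', [fapɛdʒe], shows underlying /fapɛdʒ/. Applying the same rule when no front vowel follows gives [fapɛga].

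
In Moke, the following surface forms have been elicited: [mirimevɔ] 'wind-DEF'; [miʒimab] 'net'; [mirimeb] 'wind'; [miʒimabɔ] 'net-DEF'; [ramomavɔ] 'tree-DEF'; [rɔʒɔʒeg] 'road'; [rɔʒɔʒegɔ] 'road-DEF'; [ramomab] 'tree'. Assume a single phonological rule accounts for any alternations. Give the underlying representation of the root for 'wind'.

/mirimev/

In [mirimeb] and [mirimevɔ] the final segment of 'wind' alternates: [b] ~ [v].
Compare 'net', with invariant [b] in [miʒimab] and [miʒimabɔ]: an analysis with underlying /b/ and a rule producing [v] before the DEF suffix would wrongly predict alternation here too.
So /v/ is underlying, and a rule of word-final hardening — voiced fricatives become stops word-finally — gives [b].
The underlying form of 'wind' is therefore /mirimev/.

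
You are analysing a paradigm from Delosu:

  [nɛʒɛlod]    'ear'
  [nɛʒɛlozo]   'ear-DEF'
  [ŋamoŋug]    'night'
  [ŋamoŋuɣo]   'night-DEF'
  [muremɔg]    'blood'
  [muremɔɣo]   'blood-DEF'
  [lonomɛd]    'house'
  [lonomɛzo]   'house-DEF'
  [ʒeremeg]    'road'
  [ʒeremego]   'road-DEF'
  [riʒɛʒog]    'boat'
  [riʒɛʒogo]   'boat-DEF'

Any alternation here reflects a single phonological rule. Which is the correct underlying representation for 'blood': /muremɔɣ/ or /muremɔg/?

The stem for 'blood' ends in [g] in [muremɔg] but [ɣ] in [muremɔɣo].
Compare 'road', with invariant [g] in [ʒeremeg] and [ʒeremego]: an analysis with underlying /g/ and a rule producing [ɣ] before the DEF suffix would wrongly predict alternation here too.
The alternation reflects word-final hardening: voiced fricatives become stops word-finally. /ɣ/ is underlying.

/muremɔɣ/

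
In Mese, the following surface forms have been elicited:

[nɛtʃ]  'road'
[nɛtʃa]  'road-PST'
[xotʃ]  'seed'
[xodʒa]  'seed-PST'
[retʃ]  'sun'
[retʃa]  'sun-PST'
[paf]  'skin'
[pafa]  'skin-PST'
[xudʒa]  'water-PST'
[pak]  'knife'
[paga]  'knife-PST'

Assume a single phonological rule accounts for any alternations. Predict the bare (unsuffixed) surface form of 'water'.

'seed' shows [tʃ] ~ [dʒ] at the end of the stem ([xotʃ] vs [xodʒa]).
If /tʃ/ were underlying and a rule turned it into [dʒ] before the PST suffix, 'sun' would also alternate; but it has [tʃ] in both [retʃ] and [retʃa].
The alternation reflects word-final obstruent devoicing: voiced obstruents become voiceless word-finally. /dʒ/ is underlying.
The one attested form of 'water', [xudʒa], shows underlying /xudʒ/. Applying the same rule word-finally gives [xutʃ].

[xutʃ]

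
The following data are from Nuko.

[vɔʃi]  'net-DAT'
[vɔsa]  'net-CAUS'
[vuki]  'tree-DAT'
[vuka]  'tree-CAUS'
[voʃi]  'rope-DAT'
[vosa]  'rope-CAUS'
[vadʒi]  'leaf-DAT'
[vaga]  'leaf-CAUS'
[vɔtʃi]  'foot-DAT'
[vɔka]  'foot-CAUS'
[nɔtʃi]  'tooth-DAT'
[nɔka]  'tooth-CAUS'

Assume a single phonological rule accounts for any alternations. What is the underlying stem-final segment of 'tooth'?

/tʃ/

In [nɔtʃi] and [nɔka] the final segment of 'tooth' alternates: [tʃ] ~ [k].
Compare 'tree', with invariant [k] in [vuki] and [vuka]: an analysis with underlying /k/ and a rule producing [tʃ] before the DAT suffix would wrongly predict alternation here too.
So /tʃ/ is underlying, and a rule of depalatalization — palato-alveolar /tʃ/, /dʒ/ and /ʃ/ become [k], [g] and [s] when no front vowel follows — gives [k].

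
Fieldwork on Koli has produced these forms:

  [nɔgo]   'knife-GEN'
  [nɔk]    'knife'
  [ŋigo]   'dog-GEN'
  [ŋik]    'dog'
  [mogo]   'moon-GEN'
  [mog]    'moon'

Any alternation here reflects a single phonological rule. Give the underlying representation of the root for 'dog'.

/ŋik/

The root 'dog' surfaces as [ŋigo] and [ŋik], with a stem-final [g] ~ [k] alternation.
The stem 'moon' ([mogo], [mog]) shows [g] unchanged in both environments, so [g] cannot be basic with [k] derived in isolation.
The underlying segment must be /k/; voiceless stops become voiced between vowels, yielding [g] there.
The underlying form of 'dog' is therefore /ŋik/.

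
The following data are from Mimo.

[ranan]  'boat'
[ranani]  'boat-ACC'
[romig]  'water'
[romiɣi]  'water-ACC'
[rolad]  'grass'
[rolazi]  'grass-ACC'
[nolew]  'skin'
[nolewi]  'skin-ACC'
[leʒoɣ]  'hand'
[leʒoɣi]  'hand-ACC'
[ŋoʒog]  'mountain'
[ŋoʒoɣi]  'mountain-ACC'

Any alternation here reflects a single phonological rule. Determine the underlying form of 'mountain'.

'mountain' shows [g] ~ [ɣ] at the end of the stem ([ŋoʒog] vs [ŋoʒoɣi]).
If /ɣ/ were underlying and a rule turned it into [g] in isolation, 'hand' would also alternate; but it has [ɣ] in both [leʒoɣ] and [leʒoɣi].
The alternation reflects intervocalic spirantization: voiced stops become fricatives between vowels. /g/ is underlying.

/ŋoʒog/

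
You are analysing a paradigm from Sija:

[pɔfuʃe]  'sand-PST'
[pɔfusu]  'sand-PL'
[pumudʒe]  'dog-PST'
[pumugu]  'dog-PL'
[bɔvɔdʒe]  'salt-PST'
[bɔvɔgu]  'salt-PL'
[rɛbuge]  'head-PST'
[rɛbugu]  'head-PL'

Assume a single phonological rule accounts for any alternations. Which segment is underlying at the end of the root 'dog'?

/dʒ/

The root 'dog' surfaces as [pumudʒe] and [pumugu], with a stem-final [dʒ] ~ [g] alternation.
The stem 'head' ([rɛbuge], [rɛbugu]) shows [g] unchanged in both environments, so [g] cannot be basic with [dʒ] derived before the PST suffix.
The alternation reflects depalatalization: palato-alveolar /dʒ/ and /ʃ/ become [g] and [s] when no front vowel follows. /dʒ/ is underlying.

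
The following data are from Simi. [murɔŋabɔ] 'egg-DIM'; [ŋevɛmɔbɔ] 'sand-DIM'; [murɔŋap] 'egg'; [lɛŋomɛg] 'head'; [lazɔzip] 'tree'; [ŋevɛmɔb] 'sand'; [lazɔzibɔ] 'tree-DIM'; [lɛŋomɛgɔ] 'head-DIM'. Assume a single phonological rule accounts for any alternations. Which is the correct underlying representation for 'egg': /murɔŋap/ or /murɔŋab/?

In [murɔŋap] and [murɔŋabɔ] the final segment of 'egg' alternates: [p] ~ [b].
If /b/ were underlying and a rule turned it into [p] in isolation, 'sand' would also alternate; but it has [b] in both [ŋevɛmɔb] and [ŋevɛmɔbɔ].
So /p/ is underlying, and a rule of intervocalic voicing — voiceless stops become voiced between vowels — gives [b].

/murɔŋap/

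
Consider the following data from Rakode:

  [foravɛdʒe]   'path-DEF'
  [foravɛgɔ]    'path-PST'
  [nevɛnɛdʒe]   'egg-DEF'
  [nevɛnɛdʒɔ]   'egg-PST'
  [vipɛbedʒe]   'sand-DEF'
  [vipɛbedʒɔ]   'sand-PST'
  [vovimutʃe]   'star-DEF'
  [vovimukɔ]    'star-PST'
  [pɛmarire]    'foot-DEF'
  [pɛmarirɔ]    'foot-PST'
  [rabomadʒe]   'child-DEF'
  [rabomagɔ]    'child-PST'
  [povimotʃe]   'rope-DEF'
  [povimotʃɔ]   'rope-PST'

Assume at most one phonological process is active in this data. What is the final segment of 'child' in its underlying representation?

The root 'child' surfaces as [rabomadʒe] and [rabomagɔ], with a stem-final [dʒ] ~ [g] alternation.
Compare 'egg', with invariant [dʒ] in [nevɛnɛdʒe] and [nevɛnɛdʒɔ]: an analysis with underlying /dʒ/ and a rule producing [g] before the PST suffix would wrongly predict alternation here too.
The underlying segment must be /g/; /k/ and /g/ become palato-alveolar [tʃ] and [dʒ] before a front vowel, yielding [dʒ] there.

/g/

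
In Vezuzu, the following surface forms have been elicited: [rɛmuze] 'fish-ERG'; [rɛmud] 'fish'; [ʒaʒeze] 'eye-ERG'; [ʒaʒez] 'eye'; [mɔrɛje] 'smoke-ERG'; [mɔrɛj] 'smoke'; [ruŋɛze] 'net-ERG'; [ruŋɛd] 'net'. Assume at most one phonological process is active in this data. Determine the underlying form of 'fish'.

'fish' shows [z] ~ [d] at the end of the stem ([rɛmuze] vs [rɛmud]).
If /z/ were underlying and a rule turned it into [d] in isolation, 'eye' would also alternate; but it has [z] in both [ʒaʒeze] and [ʒaʒez].
The underlying segment must be /d/; voiced stops become fricatives between vowels, yielding [z] there.

/rɛmud/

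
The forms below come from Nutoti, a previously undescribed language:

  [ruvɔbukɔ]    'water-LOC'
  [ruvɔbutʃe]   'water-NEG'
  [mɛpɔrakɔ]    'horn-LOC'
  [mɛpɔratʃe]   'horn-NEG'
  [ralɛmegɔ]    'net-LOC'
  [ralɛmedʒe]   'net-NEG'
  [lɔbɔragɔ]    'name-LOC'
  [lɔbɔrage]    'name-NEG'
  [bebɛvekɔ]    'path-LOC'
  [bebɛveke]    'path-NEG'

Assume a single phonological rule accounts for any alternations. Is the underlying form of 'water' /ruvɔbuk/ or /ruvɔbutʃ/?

/ruvɔbutʃ/

'water' shows [k] ~ [tʃ] at the end of the stem ([ruvɔbukɔ] vs [ruvɔbutʃe]).
But 'path' keeps [k] in both environments ([bebɛvekɔ], [bebɛveke]), so there is no rule changing /k/ to [tʃ] before the NEG suffix.
Therefore /tʃ/ is basic and [k] is derived by depalatalization (palato-alveolar /tʃ/ and /dʒ/ become [k] and [g] when no front vowel follows).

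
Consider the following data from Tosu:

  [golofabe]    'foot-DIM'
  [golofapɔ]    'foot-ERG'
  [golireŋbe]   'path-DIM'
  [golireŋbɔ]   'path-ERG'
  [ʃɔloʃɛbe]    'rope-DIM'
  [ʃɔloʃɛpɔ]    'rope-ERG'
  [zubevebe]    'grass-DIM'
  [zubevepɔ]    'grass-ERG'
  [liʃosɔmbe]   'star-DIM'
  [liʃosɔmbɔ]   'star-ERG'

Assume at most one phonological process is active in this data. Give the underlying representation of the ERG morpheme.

/-pɔ/

The ERG morpheme has two allomorphs, [-bɔ] and [-pɔ].
By contrast the DIM suffix keeps its initial [b] throughout — that segment must be underlying.
The ERG suffix is therefore /-pɔ/ underlyingly, with post-nasal voicing: voiceless stops become voiced after a nasal.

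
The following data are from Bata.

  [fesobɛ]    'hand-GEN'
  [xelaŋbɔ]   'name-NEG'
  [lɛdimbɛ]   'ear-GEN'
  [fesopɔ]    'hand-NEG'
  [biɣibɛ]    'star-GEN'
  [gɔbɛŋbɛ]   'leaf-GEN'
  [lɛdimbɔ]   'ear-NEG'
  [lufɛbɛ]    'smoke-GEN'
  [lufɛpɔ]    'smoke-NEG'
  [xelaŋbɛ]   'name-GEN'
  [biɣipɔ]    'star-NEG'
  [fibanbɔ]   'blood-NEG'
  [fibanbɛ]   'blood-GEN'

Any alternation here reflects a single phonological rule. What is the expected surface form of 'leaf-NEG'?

The NEG morpheme has two allomorphs, [-bɔ] and [-pɔ].
The GEN suffix, which begins with [b], is invariant after every stem; so [b] is not altered by any rule here.
The NEG suffix is therefore /-pɔ/ underlyingly, with post-nasal voicing: voiceless stops become voiced after a nasal.
After 'leaf', which ends in a nasal, the suffix surfaces as [-bɔ], giving [gɔbɛŋbɔ].

[gɔbɛŋbɔ]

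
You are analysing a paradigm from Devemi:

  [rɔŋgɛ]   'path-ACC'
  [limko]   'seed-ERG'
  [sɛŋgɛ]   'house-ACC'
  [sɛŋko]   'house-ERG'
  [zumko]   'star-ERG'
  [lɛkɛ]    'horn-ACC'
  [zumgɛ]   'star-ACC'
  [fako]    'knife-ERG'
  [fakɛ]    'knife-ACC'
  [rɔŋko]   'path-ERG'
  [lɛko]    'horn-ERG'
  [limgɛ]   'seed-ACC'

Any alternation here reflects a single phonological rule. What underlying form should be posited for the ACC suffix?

The ACC suffix surfaces as [-gɛ] and [-kɛ], depending on the final segment of the stem.
The ERG suffix, which begins with [k], is invariant after every stem; so [k] is not altered by any rule here.
So the underlying form is /-gɛ/, and voiced stops become voiceless after a vowel.

/-gɛ/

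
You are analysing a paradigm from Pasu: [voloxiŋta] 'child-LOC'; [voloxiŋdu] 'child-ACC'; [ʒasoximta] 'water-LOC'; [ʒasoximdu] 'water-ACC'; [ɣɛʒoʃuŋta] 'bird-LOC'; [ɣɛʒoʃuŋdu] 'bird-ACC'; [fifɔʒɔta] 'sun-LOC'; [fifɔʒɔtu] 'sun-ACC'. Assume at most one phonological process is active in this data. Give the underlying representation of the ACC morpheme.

The ACC morpheme has two allomorphs, [-du] and [-tu].
By contrast the LOC suffix keeps its initial [t] throughout — that segment must be underlying.
So the underlying form is /-du/, and voiced stops become voiceless after a vowel.

/-du/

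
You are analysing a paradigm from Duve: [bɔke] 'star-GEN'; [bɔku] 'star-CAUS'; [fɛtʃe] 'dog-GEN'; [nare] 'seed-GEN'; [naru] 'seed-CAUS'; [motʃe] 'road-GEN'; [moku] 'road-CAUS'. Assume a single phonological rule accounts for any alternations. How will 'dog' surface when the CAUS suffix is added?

[fɛku]

In [motʃe] and [moku] the final segment of 'road' alternates: [tʃ] ~ [k].
Compare 'star', with invariant [k] in [bɔke] and [bɔku]: an analysis with underlying /k/ and a rule producing [tʃ] before the GEN suffix would wrongly predict alternation here too.
So /tʃ/ is underlying, and a rule of depalatalization — palato-alveolar /tʃ/ becomes [k] when no front vowel follows — gives [k].
The one attested form of 'dog', [fɛtʃe], shows underlying /fɛtʃ/. Applying the same rule when no front vowel follows gives [fɛku].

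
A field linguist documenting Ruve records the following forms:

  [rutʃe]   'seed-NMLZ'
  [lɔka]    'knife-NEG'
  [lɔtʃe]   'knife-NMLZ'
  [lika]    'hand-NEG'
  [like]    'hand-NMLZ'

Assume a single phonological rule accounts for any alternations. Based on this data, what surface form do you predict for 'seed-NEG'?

The stem for 'knife' ends in [k] in [lɔka] but [tʃ] in [lɔtʃe].
The stem 'hand' ([lika], [like]) shows [k] unchanged in both environments, so [k] cannot be basic with [tʃ] derived before the NMLZ suffix.
The alternation reflects depalatalization: palato-alveolar /tʃ/ becomes [k] when no front vowel follows. /tʃ/ is underlying.
The one attested form of 'seed', [rutʃe], shows underlying /rutʃ/. Applying the same rule when no front vowel follows gives [ruka].

[ruka]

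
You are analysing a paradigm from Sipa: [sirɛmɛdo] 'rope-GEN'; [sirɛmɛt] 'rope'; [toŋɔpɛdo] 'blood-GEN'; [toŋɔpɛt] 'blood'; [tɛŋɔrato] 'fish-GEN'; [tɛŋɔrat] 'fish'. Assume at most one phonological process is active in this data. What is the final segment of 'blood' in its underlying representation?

/d/

'blood' shows [d] ~ [t] at the end of the stem ([toŋɔpɛdo] vs [toŋɔpɛt]).
But 'fish' keeps [t] in both environments ([tɛŋɔrato], [tɛŋɔrat]), so there is no rule changing /t/ to [d] before the GEN suffix.
Therefore /d/ is basic and [t] is derived by word-final obstruent devoicing (voiced obstruents become voiceless word-finally).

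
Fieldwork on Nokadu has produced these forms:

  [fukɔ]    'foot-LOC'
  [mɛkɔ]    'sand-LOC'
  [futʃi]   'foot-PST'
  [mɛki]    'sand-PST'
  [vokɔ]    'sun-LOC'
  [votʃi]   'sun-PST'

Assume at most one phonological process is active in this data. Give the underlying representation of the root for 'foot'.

/futʃ/

In [futʃi] and [fukɔ] the final segment of 'foot' alternates: [tʃ] ~ [k].
If /k/ were underlying and a rule turned it into [tʃ] before the PST suffix, 'sand' would also alternate; but it has [k] in both [mɛki] and [mɛkɔ].
The underlying segment must be /tʃ/; palato-alveolar /tʃ/ becomes [k] when no front vowel follows, yielding [k] there.
So 'foot' = /futʃ/.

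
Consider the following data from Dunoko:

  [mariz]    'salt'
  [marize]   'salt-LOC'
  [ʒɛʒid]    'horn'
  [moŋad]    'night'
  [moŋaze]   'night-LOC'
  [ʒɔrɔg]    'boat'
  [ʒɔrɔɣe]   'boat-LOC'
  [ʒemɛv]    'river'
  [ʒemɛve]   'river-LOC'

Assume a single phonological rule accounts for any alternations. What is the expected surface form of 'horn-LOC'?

In [moŋad] and [moŋaze] the final segment of 'night' alternates: [d] ~ [z].
But 'salt' keeps [z] in both environments ([mariz], [marize]), so there is no rule changing /z/ to [d] in isolation.
Therefore /d/ is basic and [z] is derived by intervocalic spirantization (voiced stops become fricatives between vowels).
From [ʒɛʒid] the stem 'horn' is /ʒɛʒid/; between vowels this yields [ʒɛʒize].

[ʒɛʒize]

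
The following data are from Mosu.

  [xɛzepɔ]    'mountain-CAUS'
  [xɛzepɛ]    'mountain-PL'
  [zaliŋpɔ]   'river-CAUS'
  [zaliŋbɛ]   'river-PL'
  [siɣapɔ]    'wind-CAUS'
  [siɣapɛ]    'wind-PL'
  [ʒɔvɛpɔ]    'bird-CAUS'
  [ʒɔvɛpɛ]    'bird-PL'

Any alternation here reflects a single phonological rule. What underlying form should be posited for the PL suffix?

The PL morpheme has two allomorphs, [-bɛ] and [-pɛ].
By contrast the CAUS suffix keeps its initial [p] throughout — that segment must be underlying.
So the underlying form is /-bɛ/, and voiced stops become voiceless after a vowel.

/-bɛ/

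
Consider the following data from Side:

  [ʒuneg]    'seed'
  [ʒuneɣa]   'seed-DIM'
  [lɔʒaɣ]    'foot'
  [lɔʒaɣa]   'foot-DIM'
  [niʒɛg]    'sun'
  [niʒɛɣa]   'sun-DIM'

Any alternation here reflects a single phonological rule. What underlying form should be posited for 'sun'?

The stem for 'sun' ends in [g] in [niʒɛg] but [ɣ] in [niʒɛɣa].
Compare 'foot', with invariant [ɣ] in [lɔʒaɣ] and [lɔʒaɣa]: an analysis with underlying /ɣ/ and a rule producing [g] in isolation would wrongly predict alternation here too.
So /g/ is underlying, and a rule of intervocalic spirantization — voiced stops become fricatives between vowels — gives [ɣ].

/niʒɛg/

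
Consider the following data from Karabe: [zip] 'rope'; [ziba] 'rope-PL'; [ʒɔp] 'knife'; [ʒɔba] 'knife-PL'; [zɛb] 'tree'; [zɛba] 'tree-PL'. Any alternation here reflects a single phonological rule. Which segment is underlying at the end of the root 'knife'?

The stem for 'knife' ends in [p] in [ʒɔp] but [b] in [ʒɔba].
If /b/ were underlying and a rule turned it into [p] in isolation, 'tree' would also alternate; but it has [b] in both [zɛb] and [zɛba].
The underlying segment must be /p/; voiceless stops become voiced between vowels, yielding [b] there.

/p/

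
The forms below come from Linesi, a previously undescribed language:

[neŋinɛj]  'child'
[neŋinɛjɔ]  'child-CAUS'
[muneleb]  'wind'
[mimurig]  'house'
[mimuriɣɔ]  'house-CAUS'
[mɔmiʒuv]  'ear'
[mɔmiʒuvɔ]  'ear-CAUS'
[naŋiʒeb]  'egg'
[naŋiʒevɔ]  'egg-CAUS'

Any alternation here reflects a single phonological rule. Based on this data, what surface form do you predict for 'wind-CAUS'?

[munelevɔ]

'egg' shows [b] ~ [v] at the end of the stem ([naŋiʒeb] vs [naŋiʒevɔ]).
But 'ear' keeps [v] in both environments ([mɔmiʒuv], [mɔmiʒuvɔ]), so there is no rule changing /v/ to [b] in isolation.
So /b/ is underlying, and a rule of intervocalic spirantization — voiced stops become fricatives between vowels — gives [v].
From [muneleb] the stem 'wind' is /muneleb/; between vowels this yields [munelevɔ].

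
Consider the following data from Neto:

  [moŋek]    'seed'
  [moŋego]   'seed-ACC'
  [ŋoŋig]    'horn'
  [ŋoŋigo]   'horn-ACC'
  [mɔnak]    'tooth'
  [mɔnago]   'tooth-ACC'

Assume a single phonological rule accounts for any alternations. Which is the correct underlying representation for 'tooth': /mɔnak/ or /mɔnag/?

The stem for 'tooth' ends in [k] in [mɔnak] but [g] in [mɔnago].
If /g/ were underlying and a rule turned it into [k] in isolation, 'horn' would also alternate; but it has [g] in both [ŋoŋig] and [ŋoŋigo].
Therefore /k/ is basic and [g] is derived by intervocalic voicing (voiceless stops become voiced between vowels).

/mɔnak/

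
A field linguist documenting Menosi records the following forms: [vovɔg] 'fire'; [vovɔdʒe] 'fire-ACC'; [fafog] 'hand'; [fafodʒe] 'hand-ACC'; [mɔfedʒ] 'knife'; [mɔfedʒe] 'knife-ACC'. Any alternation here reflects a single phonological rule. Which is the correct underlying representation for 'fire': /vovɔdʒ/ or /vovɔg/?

/vovɔg/

The stem for 'fire' ends in [g] in [vovɔg] but [dʒ] in [vovɔdʒe].
If /dʒ/ were underlying and a rule turned it into [g] in isolation, 'knife' would also alternate; but it has [dʒ] in both [mɔfedʒ] and [mɔfedʒe].
The underlying segment must be /g/; /g/ becomes palato-alveolar [dʒ] before a front vowel, yielding [dʒ] there.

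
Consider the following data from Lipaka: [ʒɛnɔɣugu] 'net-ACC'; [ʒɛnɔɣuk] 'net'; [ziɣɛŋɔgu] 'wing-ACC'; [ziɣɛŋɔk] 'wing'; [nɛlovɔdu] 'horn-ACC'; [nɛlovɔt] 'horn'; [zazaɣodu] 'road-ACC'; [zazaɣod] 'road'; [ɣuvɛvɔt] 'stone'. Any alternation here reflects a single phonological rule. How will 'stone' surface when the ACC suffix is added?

'horn' shows [d] ~ [t] at the end of the stem ([nɛlovɔdu] vs [nɛlovɔt]).
But 'road' keeps [d] in both environments ([zazaɣodu], [zazaɣod]), so there is no rule changing /d/ to [t] in isolation.
The underlying segment must be /t/; voiceless stops become voiced between vowels, yielding [d] there.
From [ɣuvɛvɔt] the stem 'stone' is /ɣuvɛvɔt/; between vowels this yields [ɣuvɛvɔdu].

[ɣuvɛvɔdu]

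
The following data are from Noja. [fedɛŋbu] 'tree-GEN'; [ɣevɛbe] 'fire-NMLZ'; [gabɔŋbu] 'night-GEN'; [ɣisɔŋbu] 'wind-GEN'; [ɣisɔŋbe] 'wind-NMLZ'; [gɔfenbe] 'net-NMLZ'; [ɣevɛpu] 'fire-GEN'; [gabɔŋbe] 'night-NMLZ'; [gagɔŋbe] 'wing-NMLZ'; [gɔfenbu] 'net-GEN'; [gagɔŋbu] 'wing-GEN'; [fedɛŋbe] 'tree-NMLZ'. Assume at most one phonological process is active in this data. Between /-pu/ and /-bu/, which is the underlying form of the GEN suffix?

The GEN suffix surfaces as [-bu] and [-pu], depending on the final segment of the stem.
By contrast the NMLZ suffix keeps its initial [b] throughout — that segment must be underlying.
So the underlying form is /-pu/, and voiceless stops become voiced after a nasal.

/-pu/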